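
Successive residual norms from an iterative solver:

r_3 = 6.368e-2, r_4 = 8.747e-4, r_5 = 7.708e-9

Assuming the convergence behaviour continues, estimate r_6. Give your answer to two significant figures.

1.5e-22

First estimate the order: p ≈ ln(r_5/r_4) / ln(r_4/r_3) = ln(7.708e-9/8.747e-4)/ln(8.747e-4/6.368e-2) = ln(8.81216e-06)/ln(0.0137359) ≈ 2.7146.
Then r_6 ≈ r_5·(r_5/r_4)^p = 7.708e-9·(8.81216e-06)^2.7146 = 7.708e-9·1.89636e-14 ≈ 1.462e-22.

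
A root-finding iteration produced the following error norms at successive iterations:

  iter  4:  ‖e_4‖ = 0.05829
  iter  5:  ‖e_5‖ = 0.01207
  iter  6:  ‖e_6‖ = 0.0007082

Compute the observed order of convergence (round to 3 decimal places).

1.801

p ≈ ln(‖e_6‖/‖e_5‖) / ln(‖e_5‖/‖e_4‖)
  = ln(0.0007082/0.01207) / ln(0.01207/0.05829)
  = ln(0.0586744) / ln(0.207068)
  = -2.835752 / -1.574708 ≈ 1.800811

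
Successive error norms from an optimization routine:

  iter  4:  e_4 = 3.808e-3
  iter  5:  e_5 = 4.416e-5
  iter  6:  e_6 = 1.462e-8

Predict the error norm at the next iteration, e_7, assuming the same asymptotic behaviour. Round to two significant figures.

8.1e-15

First estimate the order: p ≈ ln(e_6/e_5) / ln(e_5/e_4) = ln(1.462e-8/4.416e-5)/ln(4.416e-5/3.808e-3) = ln(0.000331069)/ln(0.0115966) ≈ 1.7979.
Then e_7 ≈ e_6·(e_6/e_5)^p = 1.462e-8·(0.000331069)^1.7979 = 1.462e-8·5.53556e-07 ≈ 8.093e-15.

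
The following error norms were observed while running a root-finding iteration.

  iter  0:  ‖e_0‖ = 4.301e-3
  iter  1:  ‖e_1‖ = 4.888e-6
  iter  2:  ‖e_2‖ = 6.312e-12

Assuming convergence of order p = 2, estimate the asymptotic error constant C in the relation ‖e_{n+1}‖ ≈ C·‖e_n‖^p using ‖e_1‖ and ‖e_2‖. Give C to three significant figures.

0.264

C ≈ ‖e_2‖ / ‖e_1‖^2
  = 6.312e-12 / (4.888e-6)^2
  = 6.312e-12 / 2.38925e-11 ≈ 0.26418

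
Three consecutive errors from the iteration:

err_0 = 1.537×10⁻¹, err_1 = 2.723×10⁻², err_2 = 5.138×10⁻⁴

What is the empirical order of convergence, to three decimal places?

p ≈ ln(err_2/err_1) / ln(err_1/err_0)
  = ln(5.138×10⁻⁴/2.723×10⁻²) / ln(2.723×10⁻²/1.537×10⁻¹)
  = ln(0.0188689) / ln(0.177163)
  = -3.970240 / -1.730685 ≈ 2.294028

2.294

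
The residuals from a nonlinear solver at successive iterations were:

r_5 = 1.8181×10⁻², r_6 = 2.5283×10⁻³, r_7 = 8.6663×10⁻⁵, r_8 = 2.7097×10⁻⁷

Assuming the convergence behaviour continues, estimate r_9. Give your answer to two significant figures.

1.4e-11

First estimate the order: p ≈ ln(r_8/r_7) / ln(r_7/r_6) = ln(2.7097×10⁻⁷/8.6663×10⁻⁵)/ln(8.6663×10⁻⁵/2.5283×10⁻³) = ln(0.00312671)/ln(0.0342772) ≈ 1.7098.
Then r_9 ≈ r_8·(r_8/r_7)^p = 2.7097×10⁻⁷·(0.00312671)^1.7098 = 2.7097×10⁻⁷·5.21316e-05 ≈ 1.413e-11.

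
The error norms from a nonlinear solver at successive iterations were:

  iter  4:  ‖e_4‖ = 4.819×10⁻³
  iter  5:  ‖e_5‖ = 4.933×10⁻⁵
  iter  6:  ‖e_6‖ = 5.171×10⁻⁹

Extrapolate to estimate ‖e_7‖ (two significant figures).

5.7e-17

First estimate the order: p ≈ ln(‖e_6‖/‖e_5‖) / ln(‖e_5‖/‖e_4‖) = ln(5.171×10⁻⁹/4.933×10⁻⁵)/ln(4.933×10⁻⁵/4.819×10⁻³) = ln(0.000104825)/ln(0.0102366) ≈ 1.9999.
Then ‖e_7‖ ≈ ‖e_6‖·(‖e_6‖/‖e_5‖)^p = 5.171×10⁻⁹·(0.000104825)^1.9999 = 5.171×10⁻⁹·1.09984e-08 ≈ 5.687e-17.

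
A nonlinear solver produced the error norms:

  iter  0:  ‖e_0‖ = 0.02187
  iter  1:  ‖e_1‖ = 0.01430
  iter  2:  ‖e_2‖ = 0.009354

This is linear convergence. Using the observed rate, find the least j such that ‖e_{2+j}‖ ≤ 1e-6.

22

Rate ρ ≈ ‖e_2‖/‖e_1‖ = 0.009354/0.01430 = 0.6541.
After j more steps, ‖e_{2+j}‖ ≈ 0.009354·ρ^j; need ρ^j ≤ 1e-6/0.009354 = 0.000106906.
j ≥ ln(0.000106906)/ln(0.6541) = -9.1436/-0.42450 = 21.540.
So 22 more iterations are needed.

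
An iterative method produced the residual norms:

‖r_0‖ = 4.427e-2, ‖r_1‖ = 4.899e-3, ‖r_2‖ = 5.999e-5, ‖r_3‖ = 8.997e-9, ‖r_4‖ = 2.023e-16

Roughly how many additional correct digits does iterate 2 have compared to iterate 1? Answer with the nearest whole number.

Digits gained ≈ log₁₀(‖r_1‖/‖r_2‖) = log₁₀(4.899e-3/5.999e-5) = log₁₀(81.6636) ≈ 1.912.

2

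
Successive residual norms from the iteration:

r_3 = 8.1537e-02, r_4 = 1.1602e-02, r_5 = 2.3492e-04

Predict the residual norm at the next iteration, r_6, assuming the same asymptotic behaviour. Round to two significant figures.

First estimate the order: p ≈ ln(r_5/r_4) / ln(r_4/r_3) = ln(2.3492e-04/1.1602e-02)/ln(1.1602e-02/8.1537e-02) = ln(0.0202482)/ln(0.142291) ≈ 2.0000.
Then r_6 ≈ r_5·(r_5/r_4)^p = 2.3492e-04·(0.0202482)^2.0000 = 2.3492e-04·0.00040999 ≈ 9.631e-08.

9.6e-8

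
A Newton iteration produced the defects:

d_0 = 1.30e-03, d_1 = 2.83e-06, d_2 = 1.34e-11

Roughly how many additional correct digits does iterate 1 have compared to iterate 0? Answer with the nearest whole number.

3

Digits gained ≈ log₁₀(d_0/d_1) = log₁₀(1.30e-03/2.83e-06) = log₁₀(459.364) ≈ 2.662.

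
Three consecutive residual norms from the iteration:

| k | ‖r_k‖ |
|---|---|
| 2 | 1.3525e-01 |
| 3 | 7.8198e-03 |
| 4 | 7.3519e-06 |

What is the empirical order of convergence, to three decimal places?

p ≈ ln(‖r_4‖/‖r_3‖) / ln(‖r_3‖/‖r_2‖)
  = ln(7.3519e-06/7.8198e-03) / ln(7.8198e-03/1.3525e-01)
  = ln(0.000940165) / ln(0.0578174)
  = -6.969455 / -2.850466 ≈ 2.445023

2.445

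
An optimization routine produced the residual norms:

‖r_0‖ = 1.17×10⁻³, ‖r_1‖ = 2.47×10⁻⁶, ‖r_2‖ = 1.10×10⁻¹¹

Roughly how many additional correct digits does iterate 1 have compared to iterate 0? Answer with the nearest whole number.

3

Digits gained ≈ log₁₀(‖r_0‖/‖r_1‖) = log₁₀(1.17×10⁻³/2.47×10⁻⁶) = log₁₀(473.684) ≈ 2.675.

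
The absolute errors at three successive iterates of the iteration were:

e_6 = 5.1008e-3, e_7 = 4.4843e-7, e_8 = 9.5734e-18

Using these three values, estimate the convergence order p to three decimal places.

p ≈ ln(e_8/e_7) / ln(e_7/e_6)
  = ln(9.5734e-18/4.4843e-7) / ln(4.4843e-7/5.1008e-3)
  = ln(2.13487e-11) / ln(8.79137e-05)
  = -24.570030 / -9.339155 ≈ 2.630862

2.631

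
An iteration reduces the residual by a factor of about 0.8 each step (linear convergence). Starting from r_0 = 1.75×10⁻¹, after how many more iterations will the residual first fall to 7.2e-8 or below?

After k steps, r_k ≈ 1.75×10⁻¹·0.8^k.
Need 0.8^k ≤ 7.2e-8/1.75×10⁻¹ = 4.11429e-07.
k ≥ ln(4.11429e-07)/ln(0.8) = -14.7036/-0.22314 = 65.894.
Smallest integer k = 66.

66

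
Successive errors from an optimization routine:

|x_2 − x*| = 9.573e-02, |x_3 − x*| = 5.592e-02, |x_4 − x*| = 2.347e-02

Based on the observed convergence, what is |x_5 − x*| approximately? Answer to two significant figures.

First estimate the order: p ≈ ln(|x_4 − x*|/|x_3 − x*|) / ln(|x_3 − x*|/|x_2 − x*|) = ln(2.347e-02/5.592e-02)/ln(5.592e-02/9.573e-02) = ln(0.419707)/ln(0.584143) ≈ 1.6149.
Then |x_5 − x*| ≈ |x_4 − x*|·(|x_4 − x*|/|x_3 − x*|)^p = 2.347e-02·(0.419707)^1.6149 = 2.347e-02·0.246091 ≈ 0.005776.

5.8e-3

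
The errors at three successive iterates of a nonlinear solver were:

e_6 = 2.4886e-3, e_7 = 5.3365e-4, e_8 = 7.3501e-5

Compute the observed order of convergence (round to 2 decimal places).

1.29

p ≈ ln(e_8/e_7) / ln(e_7/e_6)
  = ln(7.3501e-5/5.3365e-4) / ln(5.3365e-4/2.4886e-3)
  = ln(0.137733) / ln(0.214438)
  = -1.98244 / -1.53973 ≈ 1.28752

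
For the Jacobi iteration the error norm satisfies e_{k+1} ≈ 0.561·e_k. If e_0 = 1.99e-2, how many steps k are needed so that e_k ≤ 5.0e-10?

After k steps, e_k ≈ 1.99e-2·0.561^k.
Need 0.561^k ≤ 5.0e-10/1.99e-2 = 2.51256e-08.
k ≥ ln(2.51256e-08)/ln(0.561) = -17.4994/-0.57803 = 30.274.
Smallest integer k = 31.

31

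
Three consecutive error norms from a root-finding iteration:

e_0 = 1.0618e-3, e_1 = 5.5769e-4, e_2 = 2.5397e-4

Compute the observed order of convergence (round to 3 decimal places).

1.222

p ≈ ln(e_2/e_1) / ln(e_1/e_0)
  = ln(2.5397e-4/5.5769e-4) / ln(5.5769e-4/1.0618e-3)
  = ln(0.455396) / ln(0.525231)
  = -0.786588 / -0.643917 ≈ 1.221567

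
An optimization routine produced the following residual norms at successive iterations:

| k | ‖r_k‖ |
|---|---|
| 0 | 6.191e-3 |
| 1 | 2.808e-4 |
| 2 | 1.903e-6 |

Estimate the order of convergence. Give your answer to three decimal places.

p ≈ ln(‖r_2‖/‖r_1‖) / ln(‖r_1‖/‖r_0‖)
  = ln(1.903e-6/2.808e-4) / ln(2.808e-4/6.191e-3)
  = ln(0.00677707) / ln(0.0453562)
  = -4.994210 / -3.093208 ≈ 1.614573

1.615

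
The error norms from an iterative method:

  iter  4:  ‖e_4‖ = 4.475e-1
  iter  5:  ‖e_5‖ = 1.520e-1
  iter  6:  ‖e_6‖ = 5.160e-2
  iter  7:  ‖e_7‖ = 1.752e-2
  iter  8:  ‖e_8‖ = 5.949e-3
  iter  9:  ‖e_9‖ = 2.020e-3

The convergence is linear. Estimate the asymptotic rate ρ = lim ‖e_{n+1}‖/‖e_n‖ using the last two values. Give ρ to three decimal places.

0.340

ρ ≈ ‖e_9‖/‖e_8‖ = 2.020e-3/5.949e-3 = 0.33955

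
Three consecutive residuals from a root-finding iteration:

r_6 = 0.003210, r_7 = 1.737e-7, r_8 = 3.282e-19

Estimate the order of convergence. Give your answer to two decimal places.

p ≈ ln(r_8/r_7) / ln(r_7/r_6)
  = ln(3.282e-19/1.737e-7) / ln(1.737e-7/0.003210)
  = ln(1.88946e-12) / ln(5.41121e-05)
  = -26.99473 / -9.82445 ≈ 2.74771

2.75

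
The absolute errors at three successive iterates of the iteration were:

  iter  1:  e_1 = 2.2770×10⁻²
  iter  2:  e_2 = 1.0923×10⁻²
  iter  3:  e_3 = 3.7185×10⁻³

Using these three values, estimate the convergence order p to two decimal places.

1.47

p ≈ ln(e_3/e_2) / ln(e_2/e_1)
  = ln(3.7185×10⁻³/1.0923×10⁻²) / ln(1.0923×10⁻²/2.2770×10⁻²)
  = ln(0.340428) / ln(0.47971)
  = -1.07755 / -0.73457 ≈ 1.46691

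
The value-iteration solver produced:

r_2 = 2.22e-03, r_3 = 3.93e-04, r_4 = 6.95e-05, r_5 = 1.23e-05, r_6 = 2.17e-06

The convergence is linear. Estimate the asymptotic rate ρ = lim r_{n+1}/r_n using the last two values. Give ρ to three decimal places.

0.176

ρ ≈ r_6/r_5 = 2.17e-06/1.23e-05 = 0.17642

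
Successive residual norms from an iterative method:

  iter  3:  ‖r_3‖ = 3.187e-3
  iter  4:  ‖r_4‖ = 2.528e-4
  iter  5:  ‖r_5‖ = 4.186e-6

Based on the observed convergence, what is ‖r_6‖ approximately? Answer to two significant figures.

5.5e-9

First estimate the order: p ≈ ln(‖r_5‖/‖r_4‖) / ln(‖r_4‖/‖r_3‖) = ln(4.186e-6/2.528e-4)/ln(2.528e-4/3.187e-3) = ln(0.0165585)/ln(0.0793222) ≈ 1.6182.
Then ‖r_6‖ ≈ ‖r_5‖·(‖r_5‖/‖r_4‖)^p = 4.186e-6·(0.0165585)^1.6182 = 4.186e-6·0.00131226 ≈ 5.493e-09.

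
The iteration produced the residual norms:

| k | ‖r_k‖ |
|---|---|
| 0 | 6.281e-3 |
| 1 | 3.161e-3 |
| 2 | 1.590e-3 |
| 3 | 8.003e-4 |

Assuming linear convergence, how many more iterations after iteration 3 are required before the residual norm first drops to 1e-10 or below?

24

Rate ρ ≈ ‖r_3‖/‖r_2‖ = 8.003e-4/1.590e-3 = 0.5033.
After j more steps, ‖r_{3+j}‖ ≈ 8.003e-4·ρ^j; need ρ^j ≤ 1e-10/8.003e-4 = 1.24953e-07.
j ≥ ln(1.24953e-07)/ln(0.5033) = -15.8953/-0.68657 = 23.152.
So 24 more iterations are needed.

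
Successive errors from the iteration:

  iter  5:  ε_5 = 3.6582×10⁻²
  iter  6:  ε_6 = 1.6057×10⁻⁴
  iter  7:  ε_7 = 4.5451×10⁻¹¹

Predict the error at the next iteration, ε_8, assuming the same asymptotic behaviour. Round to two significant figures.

First estimate the order: p ≈ ln(ε_7/ε_6) / ln(ε_6/ε_5) = ln(4.5451×10⁻¹¹/1.6057×10⁻⁴)/ln(1.6057×10⁻⁴/3.6582×10⁻²) = ln(2.8306e-07)/ln(0.00438932) ≈ 2.7774.
Then ε_8 ≈ ε_7·(ε_7/ε_6)^p = 4.5451×10⁻¹¹·(2.8306e-07)^2.7774 = 4.5451×10⁻¹¹·6.505e-19 ≈ 2.957e-29.

3.0e-29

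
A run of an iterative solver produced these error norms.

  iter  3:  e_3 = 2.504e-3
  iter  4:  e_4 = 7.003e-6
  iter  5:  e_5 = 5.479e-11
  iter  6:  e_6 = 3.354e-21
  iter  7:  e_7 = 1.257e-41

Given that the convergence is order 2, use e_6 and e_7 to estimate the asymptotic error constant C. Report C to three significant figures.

C ≈ e_7 / e_6^2
  = 1.257e-41 / (3.354e-21)^2
  = 1.257e-41 / 1.12493e-41 ≈ 1.1174

1.12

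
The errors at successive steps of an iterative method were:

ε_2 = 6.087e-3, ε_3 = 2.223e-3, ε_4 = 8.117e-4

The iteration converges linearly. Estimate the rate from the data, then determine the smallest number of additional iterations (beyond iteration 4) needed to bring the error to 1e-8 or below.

12

Rate ρ ≈ ε_4/ε_3 = 8.117e-4/2.223e-3 = 0.3651.
After j more steps, ε_{4+j} ≈ 8.117e-4·ρ^j; need ρ^j ≤ 1e-8/8.117e-4 = 1.23198e-05.
j ≥ ln(1.23198e-05)/ln(0.3651) = -11.3043/-1.00758 = 11.219.
So 12 more iterations are needed.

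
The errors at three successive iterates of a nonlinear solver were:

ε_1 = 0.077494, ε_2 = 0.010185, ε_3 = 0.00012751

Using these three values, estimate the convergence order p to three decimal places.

2.159

p ≈ ln(ε_3/ε_2) / ln(ε_2/ε_1)
  = ln(0.00012751/0.010185) / ln(0.010185/0.077494)
  = ln(0.0125194) / ln(0.13143)
  = -4.380476 / -2.029281 ≈ 2.158635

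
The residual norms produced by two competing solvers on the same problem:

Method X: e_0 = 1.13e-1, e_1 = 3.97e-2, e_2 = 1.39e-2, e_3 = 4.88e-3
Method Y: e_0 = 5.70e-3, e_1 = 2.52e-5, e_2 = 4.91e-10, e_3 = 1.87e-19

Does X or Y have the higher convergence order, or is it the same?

Method X: p ≈ ln(4.88e-3/1.39e-2)/ln(1.39e-2/3.97e-2) ≈ 1.00.
Method Y: p ≈ ln(1.87e-19/4.91e-10)/ln(4.91e-10/2.52e-5) ≈ 2.00.
Method Y has the higher order (≈2.0 vs ≈1.0).

Y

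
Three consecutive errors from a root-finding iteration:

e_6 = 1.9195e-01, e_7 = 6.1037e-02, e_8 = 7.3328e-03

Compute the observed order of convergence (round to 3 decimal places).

p ≈ ln(e_8/e_7) / ln(e_7/e_6)
  = ln(7.3328e-03/6.1037e-02) / ln(6.1037e-02/1.9195e-01)
  = ln(0.120137) / ln(0.317984)
  = -2.119123 / -1.145754 ≈ 1.849544

1.850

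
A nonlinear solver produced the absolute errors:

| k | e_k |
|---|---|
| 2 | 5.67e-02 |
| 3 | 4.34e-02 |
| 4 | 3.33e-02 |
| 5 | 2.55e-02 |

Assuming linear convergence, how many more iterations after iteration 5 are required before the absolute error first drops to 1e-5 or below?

30

Rate ρ ≈ e_5/e_4 = 2.55e-02/3.33e-02 = 0.7658.
After j more steps, e_{5+j} ≈ 2.55e-02·ρ^j; need ρ^j ≤ 1e-5/2.55e-02 = 0.000392157.
j ≥ ln(0.000392157)/ln(0.7658) = -7.8438/-0.26683 = 29.396.
So 30 more iterations are needed.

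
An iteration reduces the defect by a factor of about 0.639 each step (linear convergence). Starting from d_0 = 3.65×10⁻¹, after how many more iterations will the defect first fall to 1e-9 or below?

45

After k steps, d_k ≈ 3.65×10⁻¹·0.639^k.
Need 0.639^k ≤ 1e-9/3.65×10⁻¹ = 2.73973e-09.
k ≥ ln(2.73973e-09)/ln(0.639) = -19.7154/-0.44785 = 44.022.
Smallest integer k = 45.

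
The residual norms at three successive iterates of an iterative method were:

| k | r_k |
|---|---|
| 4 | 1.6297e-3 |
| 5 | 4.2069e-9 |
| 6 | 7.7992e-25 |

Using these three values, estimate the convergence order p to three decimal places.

2.815

p ≈ ln(r_6/r_5) / ln(r_5/r_4)
  = ln(7.7992e-25/4.2069e-9) / ln(4.2069e-9/1.6297e-3)
  = ln(1.85391e-16) / ln(2.5814e-06)
  = -36.224065 / -12.867179 ≈ 2.815230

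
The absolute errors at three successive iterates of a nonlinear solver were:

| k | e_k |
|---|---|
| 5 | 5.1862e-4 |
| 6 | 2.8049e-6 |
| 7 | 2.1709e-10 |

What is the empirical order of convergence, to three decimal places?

p ≈ ln(e_7/e_6) / ln(e_6/e_5)
  = ln(2.1709e-10/2.8049e-6) / ln(2.8049e-6/5.1862e-4)
  = ln(7.73967e-05) / ln(0.00540839)
  = -9.466566 / -5.219804 ≈ 1.813586

1.814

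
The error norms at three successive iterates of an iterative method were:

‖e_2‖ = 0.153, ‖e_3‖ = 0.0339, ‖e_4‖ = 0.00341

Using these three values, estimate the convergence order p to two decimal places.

p ≈ ln(‖e_4‖/‖e_3‖) / ln(‖e_3‖/‖e_2‖)
  = ln(0.00341/0.0339) / ln(0.0339/0.153)
  = ln(0.10059) / ln(0.221569)
  = -2.29670 / -1.50702 ≈ 1.52400

1.52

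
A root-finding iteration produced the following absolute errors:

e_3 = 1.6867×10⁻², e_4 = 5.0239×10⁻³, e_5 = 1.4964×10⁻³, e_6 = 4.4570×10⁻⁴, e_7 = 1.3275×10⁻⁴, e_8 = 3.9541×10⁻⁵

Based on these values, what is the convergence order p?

Consecutive ratios: e_8/e_7 = 3.9541×10⁻⁵/1.3275×10⁻⁴ = 0.297861, e_7/e_6 = 1.3275×10⁻⁴/4.4570×10⁻⁴ = 0.297846.
p ≈ ln(0.297861)/ln(0.297846) = -1.2111/-1.2112 ≈ 1.00.
So the convergence is linear (order 1).

1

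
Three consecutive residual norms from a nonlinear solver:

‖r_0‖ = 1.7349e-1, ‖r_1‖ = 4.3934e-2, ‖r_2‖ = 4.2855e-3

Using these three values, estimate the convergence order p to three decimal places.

p ≈ ln(‖r_2‖/‖r_1‖) / ln(‖r_1‖/‖r_0‖)
  = ln(4.2855e-3/4.3934e-2) / ln(4.3934e-2/1.7349e-1)
  = ln(0.097544) / ln(0.253236)
  = -2.327452 / -1.373433 ≈ 1.694624

1.695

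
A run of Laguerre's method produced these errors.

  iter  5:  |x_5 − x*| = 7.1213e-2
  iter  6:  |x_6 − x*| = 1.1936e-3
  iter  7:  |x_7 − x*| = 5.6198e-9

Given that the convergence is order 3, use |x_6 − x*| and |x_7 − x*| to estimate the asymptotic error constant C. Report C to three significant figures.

C ≈ |x_7 − x*| / |x_6 − x*|^3
  = 5.6198e-9 / (1.1936e-3)^3
  = 5.6198e-9 / 1.7005e-09 ≈ 3.3048

3.30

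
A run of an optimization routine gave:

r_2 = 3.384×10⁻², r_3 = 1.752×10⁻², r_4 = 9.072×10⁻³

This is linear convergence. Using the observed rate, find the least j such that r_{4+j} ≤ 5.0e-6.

Rate ρ ≈ r_4/r_3 = 9.072×10⁻³/1.752×10⁻² = 0.5178.
After j more steps, r_{4+j} ≈ 9.072×10⁻³·ρ^j; need ρ^j ≤ 5.0e-6/9.072×10⁻³ = 0.000551146.
j ≥ ln(0.000551146)/ln(0.5178) = -7.5035/-0.65817 = 11.401.
So 12 more iterations are needed.

12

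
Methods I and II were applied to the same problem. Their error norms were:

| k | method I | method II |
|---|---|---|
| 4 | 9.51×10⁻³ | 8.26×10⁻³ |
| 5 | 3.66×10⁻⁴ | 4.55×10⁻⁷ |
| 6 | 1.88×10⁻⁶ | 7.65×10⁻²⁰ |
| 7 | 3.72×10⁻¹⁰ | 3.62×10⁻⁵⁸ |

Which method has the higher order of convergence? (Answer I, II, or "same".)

Method I: p ≈ ln(3.72×10⁻¹⁰/1.88×10⁻⁶)/ln(1.88×10⁻⁶/3.66×10⁻⁴) ≈ 1.62.
Method II: p ≈ ln(3.62×10⁻⁵⁸/7.65×10⁻²⁰)/ln(7.65×10⁻²⁰/4.55×10⁻⁷) ≈ 3.00.
Method II has the higher order (≈3.0 vs ≈1.6).

II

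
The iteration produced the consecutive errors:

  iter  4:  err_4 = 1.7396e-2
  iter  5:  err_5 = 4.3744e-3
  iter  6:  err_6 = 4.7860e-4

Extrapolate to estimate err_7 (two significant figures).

1.4e-5

First estimate the order: p ≈ ln(err_6/err_5) / ln(err_5/err_4) = ln(4.7860e-4/4.3744e-3)/ln(4.3744e-3/1.7396e-2) = ln(0.109409)/ln(0.25146) ≈ 1.6028.
Then err_7 ≈ err_6·(err_6/err_5)^p = 4.7860e-4·(0.109409)^1.6028 = 4.7860e-4·0.0288267 ≈ 1.38e-05.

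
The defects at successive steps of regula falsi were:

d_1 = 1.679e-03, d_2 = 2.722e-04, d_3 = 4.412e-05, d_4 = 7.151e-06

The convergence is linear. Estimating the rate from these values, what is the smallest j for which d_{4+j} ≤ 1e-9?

Rate ρ ≈ d_4/d_3 = 7.151e-06/4.412e-05 = 0.1621.
After j more steps, d_{4+j} ≈ 7.151e-06·ρ^j; need ρ^j ≤ 1e-9/7.151e-06 = 0.000139841.
j ≥ ln(0.000139841)/ln(0.1621) = -8.8750/-1.81954 = 4.878.
So 5 more iterations are needed.

5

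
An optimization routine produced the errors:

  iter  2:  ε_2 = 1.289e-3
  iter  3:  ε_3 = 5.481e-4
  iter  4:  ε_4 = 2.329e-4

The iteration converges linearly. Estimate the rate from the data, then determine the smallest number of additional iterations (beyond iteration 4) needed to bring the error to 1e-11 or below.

Rate ρ ≈ ε_4/ε_3 = 2.329e-4/5.481e-4 = 0.4249.
After j more steps, ε_{4+j} ≈ 2.329e-4·ρ^j; need ρ^j ≤ 1e-11/2.329e-4 = 4.29369e-08.
j ≥ ln(4.29369e-08)/ln(0.4249) = -16.9635/-0.85590 = 19.819.
So 20 more iterations are needed.

20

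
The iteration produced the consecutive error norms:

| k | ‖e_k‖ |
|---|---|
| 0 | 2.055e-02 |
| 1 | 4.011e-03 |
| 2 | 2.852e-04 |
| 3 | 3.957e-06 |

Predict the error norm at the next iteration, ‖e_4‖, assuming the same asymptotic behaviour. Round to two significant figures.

3.9e-9

First estimate the order: p ≈ ln(‖e_3‖/‖e_2‖) / ln(‖e_2‖/‖e_1‖) = ln(3.957e-06/2.852e-04)/ln(2.852e-04/4.011e-03) = ln(0.0138745)/ln(0.0711045) ≈ 1.6181.
Then ‖e_4‖ ≈ ‖e_3‖·(‖e_3‖/‖e_2‖)^p = 3.957e-06·(0.0138745)^1.6181 = 3.957e-06·0.000986102 ≈ 3.902e-09.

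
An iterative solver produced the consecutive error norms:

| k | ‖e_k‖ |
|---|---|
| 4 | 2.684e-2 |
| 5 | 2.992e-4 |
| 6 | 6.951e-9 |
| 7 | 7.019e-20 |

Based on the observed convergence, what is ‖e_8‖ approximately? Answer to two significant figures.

First estimate the order: p ≈ ln(‖e_7‖/‖e_6‖) / ln(‖e_6‖/‖e_5‖) = ln(7.019e-20/6.951e-9)/ln(6.951e-9/2.992e-4) = ln(1.00978e-11)/ln(2.3232e-05) ≈ 2.3729.
Then ‖e_8‖ ≈ ‖e_7‖·(‖e_7‖/‖e_6‖)^p = 7.019e-20·(1.00978e-11)^2.3729 = 7.019e-20·8.09338e-27 ≈ 5.681e-46.

5.7e-46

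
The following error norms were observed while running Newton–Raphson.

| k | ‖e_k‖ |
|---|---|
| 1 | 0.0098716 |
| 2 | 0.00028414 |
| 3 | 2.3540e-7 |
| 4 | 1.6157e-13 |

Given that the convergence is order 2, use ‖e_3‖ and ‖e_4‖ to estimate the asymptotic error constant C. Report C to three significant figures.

C ≈ ‖e_4‖ / ‖e_3‖^2
  = 1.6157e-13 / (2.3540e-7)^2
  = 1.6157e-13 / 5.54132e-14 ≈ 2.9157

2.92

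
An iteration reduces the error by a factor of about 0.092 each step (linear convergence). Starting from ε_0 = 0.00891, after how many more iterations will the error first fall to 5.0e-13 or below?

After k steps, ε_k ≈ 0.00891·0.092^k.
Need 0.092^k ≤ 5.0e-13/0.00891 = 5.61167e-11.
k ≥ ln(5.61167e-11)/ln(0.092) = -23.6036/-2.38597 = 9.893.
Smallest integer k = 10.

10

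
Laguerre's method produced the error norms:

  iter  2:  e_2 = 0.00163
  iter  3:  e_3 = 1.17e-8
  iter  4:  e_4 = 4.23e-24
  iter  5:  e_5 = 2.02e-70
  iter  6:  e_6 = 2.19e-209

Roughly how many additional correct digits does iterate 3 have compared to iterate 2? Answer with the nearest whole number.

Digits gained ≈ log₁₀(e_2/e_3) = log₁₀(0.00163/1.17e-8) = log₁₀(139316) ≈ 5.144.

5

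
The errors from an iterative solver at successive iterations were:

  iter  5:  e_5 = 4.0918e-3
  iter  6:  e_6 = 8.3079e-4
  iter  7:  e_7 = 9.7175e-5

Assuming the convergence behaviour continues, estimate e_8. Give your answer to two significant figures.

5.4e-6

First estimate the order: p ≈ ln(e_7/e_6) / ln(e_6/e_5) = ln(9.7175e-5/8.3079e-4)/ln(8.3079e-4/4.0918e-3) = ln(0.116967)/ln(0.203038) ≈ 1.3459.
Then e_8 ≈ e_7·(e_7/e_6)^p = 9.7175e-5·(0.116967)^1.3459 = 9.7175e-5·0.0556809 ≈ 5.411e-06.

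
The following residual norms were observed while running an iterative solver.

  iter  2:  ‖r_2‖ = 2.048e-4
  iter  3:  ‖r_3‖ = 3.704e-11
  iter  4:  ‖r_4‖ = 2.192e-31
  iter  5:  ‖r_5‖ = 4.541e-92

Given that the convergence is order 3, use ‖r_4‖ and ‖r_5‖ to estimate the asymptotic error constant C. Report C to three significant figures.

4.31

C ≈ ‖r_5‖ / ‖r_4‖^3
  = 4.541e-92 / (2.192e-31)^3
  = 4.541e-92 / 1.05323e-92 ≈ 4.3115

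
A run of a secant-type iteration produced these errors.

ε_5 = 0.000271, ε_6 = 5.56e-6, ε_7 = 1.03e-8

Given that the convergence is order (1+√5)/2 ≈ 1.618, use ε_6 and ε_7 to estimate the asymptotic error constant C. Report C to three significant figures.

C ≈ ε_7 / ε_6^1.618
  = 1.03e-8 / (5.56e-6)^1.618
  = 1.03e-8 / 3.14435e-09 ≈ 3.2757

3.28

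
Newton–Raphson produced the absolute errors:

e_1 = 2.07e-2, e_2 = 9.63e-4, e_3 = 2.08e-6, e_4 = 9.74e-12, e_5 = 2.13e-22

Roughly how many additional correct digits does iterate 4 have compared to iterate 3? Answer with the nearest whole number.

5

Digits gained ≈ log₁₀(e_3/e_4) = log₁₀(2.08e-6/9.74e-12) = log₁₀(213552) ≈ 5.330.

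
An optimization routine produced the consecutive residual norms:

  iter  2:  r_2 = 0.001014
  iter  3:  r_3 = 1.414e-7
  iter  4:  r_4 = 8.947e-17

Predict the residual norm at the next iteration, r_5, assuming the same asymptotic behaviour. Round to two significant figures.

First estimate the order: p ≈ ln(r_4/r_3) / ln(r_3/r_2) = ln(8.947e-17/1.414e-7)/ln(1.414e-7/0.001014) = ln(6.32744e-10)/ln(0.000139448) ≈ 2.3858.
Then r_5 ≈ r_4·(r_4/r_3)^p = 8.947e-17·(6.32744e-10)^2.3858 = 8.947e-17·1.13128e-22 ≈ 1.012e-38.

1.0e-38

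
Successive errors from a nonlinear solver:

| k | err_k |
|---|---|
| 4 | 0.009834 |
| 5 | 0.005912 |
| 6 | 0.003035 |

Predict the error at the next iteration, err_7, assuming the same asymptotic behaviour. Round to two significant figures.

1.3e-3

First estimate the order: p ≈ ln(err_6/err_5) / ln(err_5/err_4) = ln(0.003035/0.005912)/ln(0.005912/0.009834) = ln(0.513363)/ln(0.60118) ≈ 1.3103.
Then err_7 ≈ err_6·(err_6/err_5)^p = 0.003035·(0.513363)^1.3103 = 0.003035·0.417416 ≈ 0.001267.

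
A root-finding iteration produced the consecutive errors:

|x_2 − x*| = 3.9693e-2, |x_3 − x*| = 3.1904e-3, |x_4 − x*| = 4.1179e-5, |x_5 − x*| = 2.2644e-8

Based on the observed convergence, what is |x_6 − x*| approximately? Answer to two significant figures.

First estimate the order: p ≈ ln(|x_5 − x*|/|x_4 − x*|) / ln(|x_4 − x*|/|x_3 − x*|) = ln(2.2644e-8/4.1179e-5)/ln(4.1179e-5/3.1904e-3) = ln(0.000549892)/ln(0.0129072) ≈ 1.7255.
Then |x_6 − x*| ≈ |x_5 − x*|·(|x_5 − x*|/|x_4 − x*|)^p = 2.2644e-8·(0.000549892)^1.7255 = 2.2644e-8·2.37328e-06 ≈ 5.374e-14.

5.4e-14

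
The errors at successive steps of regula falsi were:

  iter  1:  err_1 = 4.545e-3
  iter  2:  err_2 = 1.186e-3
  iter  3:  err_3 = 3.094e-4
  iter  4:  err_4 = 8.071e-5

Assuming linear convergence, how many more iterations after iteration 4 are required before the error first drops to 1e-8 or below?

7

Rate ρ ≈ err_4/err_3 = 8.071e-5/3.094e-4 = 0.2609.
After j more steps, err_{4+j} ≈ 8.071e-5·ρ^j; need ρ^j ≤ 1e-8/8.071e-5 = 0.0001239.
j ≥ ln(0.0001239)/ln(0.2609) = -8.9960/-1.34362 = 6.695.
So 7 more iterations are needed.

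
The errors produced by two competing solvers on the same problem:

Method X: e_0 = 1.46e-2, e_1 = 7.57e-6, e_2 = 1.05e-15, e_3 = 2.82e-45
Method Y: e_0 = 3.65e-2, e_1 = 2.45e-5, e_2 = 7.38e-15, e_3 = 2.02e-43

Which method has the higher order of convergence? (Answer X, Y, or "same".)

same

Method X: p ≈ ln(2.82e-45/1.05e-15)/ln(1.05e-15/7.57e-6) ≈ 3.00.
Method Y: p ≈ ln(2.02e-43/7.38e-15)/ln(7.38e-15/2.45e-5) ≈ 3.00.
Both orders ≈ 3.0 — effectively the same.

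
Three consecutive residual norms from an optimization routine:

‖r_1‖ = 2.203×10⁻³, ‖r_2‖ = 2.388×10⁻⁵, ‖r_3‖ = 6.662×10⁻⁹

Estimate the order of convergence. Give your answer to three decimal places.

1.809

p ≈ ln(‖r_3‖/‖r_2‖) / ln(‖r_2‖/‖r_1‖)
  = ln(6.662×10⁻⁹/2.388×10⁻⁵) / ln(2.388×10⁻⁵/2.203×10⁻³)
  = ln(0.000278978) / ln(0.0108398)
  = -8.184378 / -4.524531 ≈ 1.808890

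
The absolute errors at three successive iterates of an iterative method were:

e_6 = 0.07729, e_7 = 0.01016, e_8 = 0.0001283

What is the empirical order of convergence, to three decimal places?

2.155

p ≈ ln(e_8/e_7) / ln(e_7/e_6)
  = ln(0.0001283/0.01016) / ln(0.01016/0.07729)
  = ln(0.012628) / ln(0.131453)
  = -4.371839 / -2.029106 ≈ 2.154564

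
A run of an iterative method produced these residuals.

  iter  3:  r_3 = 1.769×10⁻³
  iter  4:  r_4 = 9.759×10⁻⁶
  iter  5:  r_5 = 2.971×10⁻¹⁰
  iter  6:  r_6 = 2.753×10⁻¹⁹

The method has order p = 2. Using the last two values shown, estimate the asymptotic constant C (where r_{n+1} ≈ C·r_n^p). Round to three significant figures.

C ≈ r_6 / r_5^2
  = 2.753×10⁻¹⁹ / (2.971×10⁻¹⁰)^2
  = 2.753×10⁻¹⁹ / 8.82684e-20 ≈ 3.1189

3.12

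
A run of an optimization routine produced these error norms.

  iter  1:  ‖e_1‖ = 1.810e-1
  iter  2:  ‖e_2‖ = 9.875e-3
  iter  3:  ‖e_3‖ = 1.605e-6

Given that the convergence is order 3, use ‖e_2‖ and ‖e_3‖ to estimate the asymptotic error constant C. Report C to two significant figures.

C ≈ ‖e_3‖ / ‖e_2‖^3
  = 1.605e-6 / (9.875e-3)^3
  = 1.605e-6 / 9.62967e-07 ≈ 1.6667

1.7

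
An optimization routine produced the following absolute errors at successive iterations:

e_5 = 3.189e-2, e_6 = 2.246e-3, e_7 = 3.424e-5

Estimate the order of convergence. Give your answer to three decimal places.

1.577

p ≈ ln(e_7/e_6) / ln(e_6/e_5)
  = ln(3.424e-5/2.246e-3) / ln(2.246e-3/3.189e-2)
  = ln(0.0152449) / ln(0.0704296)
  = -4.183510 / -2.653142 ≈ 1.576813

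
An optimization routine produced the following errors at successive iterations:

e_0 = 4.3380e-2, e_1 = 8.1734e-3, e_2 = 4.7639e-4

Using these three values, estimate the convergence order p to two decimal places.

1.70

p ≈ ln(e_2/e_1) / ln(e_1/e_0)
  = ln(4.7639e-4/8.1734e-3) / ln(8.1734e-3/4.3380e-2)
  = ln(0.0582854) / ln(0.188414)
  = -2.84240 / -1.66911 ≈ 1.70294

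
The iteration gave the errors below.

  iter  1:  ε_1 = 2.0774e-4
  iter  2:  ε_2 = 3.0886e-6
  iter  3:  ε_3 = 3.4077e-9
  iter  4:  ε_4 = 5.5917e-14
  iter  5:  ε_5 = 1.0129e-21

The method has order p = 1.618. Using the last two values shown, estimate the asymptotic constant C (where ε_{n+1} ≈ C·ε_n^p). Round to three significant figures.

2.81

C ≈ ε_5 / ε_4^1.618
  = 1.0129e-21 / (5.5917e-14)^1.618
  = 1.0129e-21 / 3.61016e-22 ≈ 2.8057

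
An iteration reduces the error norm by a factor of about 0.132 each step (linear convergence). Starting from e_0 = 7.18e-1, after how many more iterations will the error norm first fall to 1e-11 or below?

13

After k steps, e_k ≈ 7.18e-1·0.132^k.
Need 0.132^k ≤ 1e-11/7.18e-1 = 1.39276e-11.
k ≥ ln(1.39276e-11)/ln(0.132) = -24.9971/-2.02495 = 12.345.
Smallest integer k = 13.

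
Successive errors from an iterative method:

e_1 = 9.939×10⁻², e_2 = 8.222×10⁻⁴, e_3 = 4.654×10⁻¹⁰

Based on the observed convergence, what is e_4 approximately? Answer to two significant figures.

8.4e-29

First estimate the order: p ≈ ln(e_3/e_2) / ln(e_2/e_1) = ln(4.654×10⁻¹⁰/8.222×10⁻⁴)/ln(8.222×10⁻⁴/9.939×10⁻²) = ln(5.66042e-07)/ln(0.00827246) ≈ 3.0000.
Then e_4 ≈ e_3·(e_3/e_2)^p = 4.654×10⁻¹⁰·(5.66042e-07)^3.0000 = 4.654×10⁻¹⁰·1.81362e-19 ≈ 8.441e-29.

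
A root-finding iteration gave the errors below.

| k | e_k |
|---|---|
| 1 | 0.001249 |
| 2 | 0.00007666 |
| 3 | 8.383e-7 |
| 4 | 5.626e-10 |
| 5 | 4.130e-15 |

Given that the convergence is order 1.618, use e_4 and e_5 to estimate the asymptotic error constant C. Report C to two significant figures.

3.8

C ≈ e_5 / e_4^1.618
  = 4.130e-15 / (5.626e-10)^1.618
  = 4.130e-15 / 1.08099e-15 ≈ 3.8206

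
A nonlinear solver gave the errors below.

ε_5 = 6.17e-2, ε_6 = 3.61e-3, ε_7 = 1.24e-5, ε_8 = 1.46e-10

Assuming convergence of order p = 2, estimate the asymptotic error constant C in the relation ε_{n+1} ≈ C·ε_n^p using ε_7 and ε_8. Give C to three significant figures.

C ≈ ε_8 / ε_7^2
  = 1.46e-10 / (1.24e-5)^2
  = 1.46e-10 / 1.5376e-10 ≈ 0.94953

0.950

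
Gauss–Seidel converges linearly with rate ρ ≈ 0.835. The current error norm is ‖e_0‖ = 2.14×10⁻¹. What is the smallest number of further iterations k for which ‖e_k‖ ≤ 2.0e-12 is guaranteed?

After k steps, ‖e_k‖ ≈ 2.14×10⁻¹·0.835^k.
Need 0.835^k ≤ 2.0e-12/2.14×10⁻¹ = 9.34579e-12.
k ≥ ln(9.34579e-12)/ln(0.835) = -25.3961/-0.18032 = 140.839.
Smallest integer k = 141.

141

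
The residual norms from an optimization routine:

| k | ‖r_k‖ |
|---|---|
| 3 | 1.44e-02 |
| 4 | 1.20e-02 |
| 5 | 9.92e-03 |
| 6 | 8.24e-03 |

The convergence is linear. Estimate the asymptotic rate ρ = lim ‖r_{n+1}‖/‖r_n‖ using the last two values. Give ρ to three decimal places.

ρ ≈ ‖r_6‖/‖r_5‖ = 8.24e-03/9.92e-03 = 0.83065

0.831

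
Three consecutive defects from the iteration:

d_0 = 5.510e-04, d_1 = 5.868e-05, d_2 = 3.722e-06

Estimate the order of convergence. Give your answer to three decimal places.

1.231

p ≈ ln(d_2/d_1) / ln(d_1/d_0)
  = ln(3.722e-06/5.868e-05) / ln(5.868e-05/5.510e-04)
  = ln(0.0634288) / ln(0.106497)
  = -2.757837 / -2.239638 ≈ 1.231376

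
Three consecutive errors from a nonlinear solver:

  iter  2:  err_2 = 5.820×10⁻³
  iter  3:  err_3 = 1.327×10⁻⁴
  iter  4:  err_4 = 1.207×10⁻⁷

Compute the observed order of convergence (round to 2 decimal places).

1.85

p ≈ ln(err_4/err_3) / ln(err_3/err_2)
  = ln(1.207×10⁻⁷/1.327×10⁻⁴) / ln(1.327×10⁻⁴/5.820×10⁻³)
  = ln(0.00090957) / ln(0.0228007)
  = -7.00254 / -3.78096 ≈ 1.85205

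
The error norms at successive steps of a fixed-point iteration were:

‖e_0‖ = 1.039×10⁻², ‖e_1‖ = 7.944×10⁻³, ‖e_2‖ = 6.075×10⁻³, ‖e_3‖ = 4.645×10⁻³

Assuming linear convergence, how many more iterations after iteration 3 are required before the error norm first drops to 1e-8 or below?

Rate ρ ≈ ‖e_3‖/‖e_2‖ = 4.645×10⁻³/6.075×10⁻³ = 0.7646.
After j more steps, ‖e_{3+j}‖ ≈ 4.645×10⁻³·ρ^j; need ρ^j ≤ 1e-8/4.645×10⁻³ = 2.15285e-06.
j ≥ ln(2.15285e-06)/ln(0.7646) = -13.0487/-0.26840 = 48.617.
So 49 more iterations are needed.

49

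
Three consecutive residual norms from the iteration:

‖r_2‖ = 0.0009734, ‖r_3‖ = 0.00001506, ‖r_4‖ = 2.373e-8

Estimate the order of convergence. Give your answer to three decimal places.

p ≈ ln(‖r_4‖/‖r_3‖) / ln(‖r_3‖/‖r_2‖)
  = ln(2.373e-8/0.00001506) / ln(0.00001506/0.0009734)
  = ln(0.0015757) / ln(0.0154715)
  = -6.453056 / -4.168756 ≈ 1.547957

1.548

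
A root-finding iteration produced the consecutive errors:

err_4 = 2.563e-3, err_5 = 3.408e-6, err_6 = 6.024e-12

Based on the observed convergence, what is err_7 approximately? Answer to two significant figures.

1.9e-23

First estimate the order: p ≈ ln(err_6/err_5) / ln(err_5/err_4) = ln(6.024e-12/3.408e-6)/ln(3.408e-6/2.563e-3) = ln(1.76761e-06)/ln(0.00132969) ≈ 2.0000.
Then err_7 ≈ err_6·(err_6/err_5)^p = 6.024e-12·(1.76761e-06)^2.0000 = 6.024e-12·3.12445e-12 ≈ 1.882e-23.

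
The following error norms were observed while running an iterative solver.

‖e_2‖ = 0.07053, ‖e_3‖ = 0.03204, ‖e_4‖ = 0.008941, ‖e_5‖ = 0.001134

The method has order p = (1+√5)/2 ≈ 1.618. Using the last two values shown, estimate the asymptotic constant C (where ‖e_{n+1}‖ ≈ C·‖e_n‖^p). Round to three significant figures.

C ≈ ‖e_5‖ / ‖e_4‖^1.618
  = 0.001134 / (0.008941)^1.618
  = 0.001134 / 0.000484555 ≈ 2.3403

2.34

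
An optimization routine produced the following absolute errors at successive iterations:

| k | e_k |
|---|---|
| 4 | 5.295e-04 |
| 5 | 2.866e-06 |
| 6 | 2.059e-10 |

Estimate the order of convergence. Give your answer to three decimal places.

p ≈ ln(e_6/e_5) / ln(e_5/e_4)
  = ln(2.059e-10/2.866e-06) / ln(2.866e-06/5.295e-04)
  = ln(7.18423e-05) / ln(0.00541265)
  = -9.541037 / -5.219016 ≈ 1.828129

1.828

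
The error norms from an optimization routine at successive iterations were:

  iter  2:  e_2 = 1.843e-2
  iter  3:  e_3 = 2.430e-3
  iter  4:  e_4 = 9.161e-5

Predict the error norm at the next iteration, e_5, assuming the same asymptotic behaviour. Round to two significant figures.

First estimate the order: p ≈ ln(e_4/e_3) / ln(e_3/e_2) = ln(9.161e-5/2.430e-3)/ln(2.430e-3/1.843e-2) = ln(0.0376996)/ln(0.13185) ≈ 1.6179.
Then e_5 ≈ e_4·(e_4/e_3)^p = 9.161e-5·(0.0376996)^1.6179 = 9.161e-5·0.00497342 ≈ 4.556e-07.

4.6e-7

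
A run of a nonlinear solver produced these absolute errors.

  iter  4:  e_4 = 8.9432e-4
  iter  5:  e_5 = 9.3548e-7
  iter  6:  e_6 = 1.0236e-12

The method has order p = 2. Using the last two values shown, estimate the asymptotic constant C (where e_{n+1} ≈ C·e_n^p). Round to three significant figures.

1.17

C ≈ e_6 / e_5^2
  = 1.0236e-12 / (9.3548e-7)^2
  = 1.0236e-12 / 8.75123e-13 ≈ 1.1697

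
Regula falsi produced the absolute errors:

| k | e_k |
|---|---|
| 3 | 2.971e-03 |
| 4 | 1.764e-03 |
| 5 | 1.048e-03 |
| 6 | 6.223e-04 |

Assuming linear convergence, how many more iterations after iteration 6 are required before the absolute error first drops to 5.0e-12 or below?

36

Rate ρ ≈ e_6/e_5 = 6.223e-04/1.048e-03 = 0.5938.
After j more steps, e_{6+j} ≈ 6.223e-04·ρ^j; need ρ^j ≤ 5.0e-12/6.223e-04 = 8.03471e-09.
j ≥ ln(8.03471e-09)/ln(0.5938) = -18.6395/-0.52121 = 35.762.
So 36 more iterations are needed.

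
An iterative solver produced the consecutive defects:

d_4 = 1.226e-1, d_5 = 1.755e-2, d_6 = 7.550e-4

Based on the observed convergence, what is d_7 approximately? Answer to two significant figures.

First estimate the order: p ≈ ln(d_6/d_5) / ln(d_5/d_4) = ln(7.550e-4/1.755e-2)/ln(1.755e-2/1.226e-1) = ln(0.0430199)/ln(0.143148) ≈ 1.6185.
Then d_7 ≈ d_6·(d_6/d_5)^p = 7.550e-4·(0.0430199)^1.6185 = 7.550e-4·0.00614602 ≈ 4.64e-06.

4.6e-6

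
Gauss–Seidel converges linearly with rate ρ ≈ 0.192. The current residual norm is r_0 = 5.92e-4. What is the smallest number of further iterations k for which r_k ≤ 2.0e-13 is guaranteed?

14

After k steps, r_k ≈ 5.92e-4·0.192^k.
Need 0.192^k ≤ 2.0e-13/5.92e-4 = 3.37838e-10.
k ≥ ln(3.37838e-10)/ln(0.192) = -21.8085/-1.65026 = 13.215.
Smallest integer k = 14.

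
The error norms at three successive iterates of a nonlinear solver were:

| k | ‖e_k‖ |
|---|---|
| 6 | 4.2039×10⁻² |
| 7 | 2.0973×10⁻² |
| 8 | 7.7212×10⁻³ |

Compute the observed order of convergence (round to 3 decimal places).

p ≈ ln(‖e_8‖/‖e_7‖) / ln(‖e_7‖/‖e_6‖)
  = ln(7.7212×10⁻³/2.0973×10⁻²) / ln(2.0973×10⁻²/4.2039×10⁻²)
  = ln(0.36815) / ln(0.498894)
  = -0.999265 / -0.695362 ≈ 1.437043

1.437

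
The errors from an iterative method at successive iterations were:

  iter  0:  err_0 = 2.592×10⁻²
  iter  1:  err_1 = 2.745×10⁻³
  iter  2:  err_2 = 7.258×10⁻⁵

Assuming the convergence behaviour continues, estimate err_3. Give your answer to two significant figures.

2.0e-7

First estimate the order: p ≈ ln(err_2/err_1) / ln(err_1/err_0) = ln(7.258×10⁻⁵/2.745×10⁻³)/ln(2.745×10⁻³/2.592×10⁻²) = ln(0.0264408)/ln(0.105903) ≈ 1.6180.
Then err_3 ≈ err_2·(err_2/err_1)^p = 7.258×10⁻⁵·(0.0264408)^1.6180 = 7.258×10⁻⁵·0.00280053 ≈ 2.033e-07.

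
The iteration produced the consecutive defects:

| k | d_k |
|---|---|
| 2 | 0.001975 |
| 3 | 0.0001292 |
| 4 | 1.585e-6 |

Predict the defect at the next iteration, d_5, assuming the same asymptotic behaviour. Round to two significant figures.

First estimate the order: p ≈ ln(d_4/d_3) / ln(d_3/d_2) = ln(1.585e-6/0.0001292)/ln(0.0001292/0.001975) = ln(0.0122678)/ln(0.0654177) ≈ 1.6138.
Then d_5 ≈ d_4·(d_4/d_3)^p = 1.585e-6·(0.0122678)^1.6138 = 1.585e-6·0.000823477 ≈ 1.305e-09.

1.3e-9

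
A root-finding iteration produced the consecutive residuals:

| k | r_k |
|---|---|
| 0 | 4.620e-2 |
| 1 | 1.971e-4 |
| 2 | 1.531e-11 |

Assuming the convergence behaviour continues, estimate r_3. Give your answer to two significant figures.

7.2e-33

First estimate the order: p ≈ ln(r_2/r_1) / ln(r_1/r_0) = ln(1.531e-11/1.971e-4)/ln(1.971e-4/4.620e-2) = ln(7.76763e-08)/ln(0.00426623) ≈ 2.9999.
Then r_3 ≈ r_2·(r_2/r_1)^p = 1.531e-11·(7.76763e-08)^2.9999 = 1.531e-11·4.69436e-22 ≈ 7.187e-33.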